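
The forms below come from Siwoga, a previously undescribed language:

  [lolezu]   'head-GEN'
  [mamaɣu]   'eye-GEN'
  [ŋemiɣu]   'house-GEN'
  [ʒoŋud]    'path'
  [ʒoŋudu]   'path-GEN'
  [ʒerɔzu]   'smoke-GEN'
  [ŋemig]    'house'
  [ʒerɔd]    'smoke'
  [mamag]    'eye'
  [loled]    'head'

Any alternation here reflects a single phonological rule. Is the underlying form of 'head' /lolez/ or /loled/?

/lolez/

The root 'head' surfaces as [lolezu] and [loled], with a stem-final [z] ~ [d] alternation.
The stem 'path' ([ʒoŋudu], [ʒoŋud]) shows [d] unchanged in both environments, so [d] cannot be basic with [z] derived before the GEN suffix.
Therefore /z/ is basic and [d] is derived by word-final hardening (voiced fricatives become stops word-finally).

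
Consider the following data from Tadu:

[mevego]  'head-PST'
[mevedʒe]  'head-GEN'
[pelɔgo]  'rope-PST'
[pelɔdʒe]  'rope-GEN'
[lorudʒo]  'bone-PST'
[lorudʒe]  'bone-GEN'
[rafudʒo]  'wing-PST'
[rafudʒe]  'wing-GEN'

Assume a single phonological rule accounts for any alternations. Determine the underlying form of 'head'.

/meveg/

'head' shows [g] ~ [dʒ] at the end of the stem ([mevego] vs [mevedʒe]).
Compare 'wing', with invariant [dʒ] in [rafudʒo] and [rafudʒe]: an analysis with underlying /dʒ/ and a rule producing [g] before the PST suffix would wrongly predict alternation here too.
Therefore /g/ is basic and [dʒ] is derived by palatalization before a front vowel (/g/ becomes palato-alveolar [dʒ] before a front vowel).
So 'head' = /meveg/.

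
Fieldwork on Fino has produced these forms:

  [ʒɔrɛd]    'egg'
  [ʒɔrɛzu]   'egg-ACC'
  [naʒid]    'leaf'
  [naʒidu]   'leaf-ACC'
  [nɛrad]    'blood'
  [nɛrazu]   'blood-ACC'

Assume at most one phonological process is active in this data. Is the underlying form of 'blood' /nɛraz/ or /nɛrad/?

In [nɛrad] and [nɛrazu] the final segment of 'blood' alternates: [d] ~ [z].
But 'leaf' keeps [d] in both environments ([naʒid], [naʒidu]), so there is no rule changing /d/ to [z] before the ACC suffix.
The underlying segment must be /z/; voiced fricatives become stops word-finally, yielding [d] there.

/nɛraz/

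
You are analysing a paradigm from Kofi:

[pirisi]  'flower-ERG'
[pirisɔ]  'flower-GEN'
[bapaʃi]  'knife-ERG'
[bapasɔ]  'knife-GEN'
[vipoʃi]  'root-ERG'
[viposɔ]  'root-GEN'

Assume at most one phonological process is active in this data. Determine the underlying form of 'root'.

/vipoʃ/

'root' shows [ʃ] ~ [s] at the end of the stem ([vipoʃi] vs [viposɔ]).
If /s/ were underlying and a rule turned it into [ʃ] before the ERG suffix, 'flower' would also alternate; but it has [s] in both [pirisi] and [pirisɔ].
The alternation reflects depalatalization: palato-alveolar /ʃ/ becomes [s] when no front vowel follows. /ʃ/ is underlying.
Hence 'root' is /vipoʃ/ underlyingly.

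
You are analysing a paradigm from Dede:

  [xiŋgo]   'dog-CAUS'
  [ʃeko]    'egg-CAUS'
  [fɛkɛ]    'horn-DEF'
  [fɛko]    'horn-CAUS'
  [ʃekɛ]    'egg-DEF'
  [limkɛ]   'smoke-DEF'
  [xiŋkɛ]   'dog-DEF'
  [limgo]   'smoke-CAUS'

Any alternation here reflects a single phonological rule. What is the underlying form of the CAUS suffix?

/-go/

The CAUS morpheme has two allomorphs, [-go] and [-ko].
The DEF suffix, which begins with [k], is invariant after every stem; so [k] is not altered by any rule here.
The CAUS suffix is therefore /-go/ underlyingly, with post-vocalic devoicing: voiced stops become voiceless after a vowel.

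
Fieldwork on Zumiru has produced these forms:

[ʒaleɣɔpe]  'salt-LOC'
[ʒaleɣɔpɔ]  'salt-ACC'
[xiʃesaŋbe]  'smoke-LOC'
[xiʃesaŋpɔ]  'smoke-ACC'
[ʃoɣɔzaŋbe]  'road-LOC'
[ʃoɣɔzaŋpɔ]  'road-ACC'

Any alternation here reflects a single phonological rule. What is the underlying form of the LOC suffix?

The LOC morpheme has two allomorphs, [-be] and [-pe].
By contrast the ACC suffix keeps its initial [p] throughout — that segment must be underlying.
The LOC suffix is therefore /-be/ underlyingly, with post-vocalic devoicing: voiced stops become voiceless after a vowel.

/-be/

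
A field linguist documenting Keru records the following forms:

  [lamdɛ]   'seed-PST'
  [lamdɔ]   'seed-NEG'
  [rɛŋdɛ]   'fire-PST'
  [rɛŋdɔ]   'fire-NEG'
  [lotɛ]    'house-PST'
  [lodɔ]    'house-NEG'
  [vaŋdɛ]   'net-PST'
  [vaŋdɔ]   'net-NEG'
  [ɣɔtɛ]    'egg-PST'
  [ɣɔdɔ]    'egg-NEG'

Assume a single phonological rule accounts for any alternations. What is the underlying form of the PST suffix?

The PST morpheme has two allomorphs, [-dɛ] and [-tɛ].
By contrast the NEG suffix keeps its initial [d] throughout — that segment must be underlying.
The PST suffix is therefore /-tɛ/ underlyingly, with post-nasal voicing: voiceless stops become voiced after a nasal.

/-tɛ/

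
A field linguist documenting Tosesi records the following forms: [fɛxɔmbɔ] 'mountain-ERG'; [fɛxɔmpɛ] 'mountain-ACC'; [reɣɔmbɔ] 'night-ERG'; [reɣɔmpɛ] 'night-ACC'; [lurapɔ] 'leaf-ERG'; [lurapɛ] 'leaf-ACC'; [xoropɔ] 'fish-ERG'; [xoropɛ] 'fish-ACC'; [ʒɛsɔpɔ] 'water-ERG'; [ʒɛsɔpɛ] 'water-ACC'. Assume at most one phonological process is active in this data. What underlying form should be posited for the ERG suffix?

The ERG suffix surfaces as [-bɔ] and [-pɔ], depending on the final segment of the stem.
By contrast the ACC suffix keeps its initial [p] throughout — that segment must be underlying.
The ERG suffix is therefore /-bɔ/ underlyingly, with post-vocalic devoicing: voiced stops become voiceless after a vowel.

/-bɔ/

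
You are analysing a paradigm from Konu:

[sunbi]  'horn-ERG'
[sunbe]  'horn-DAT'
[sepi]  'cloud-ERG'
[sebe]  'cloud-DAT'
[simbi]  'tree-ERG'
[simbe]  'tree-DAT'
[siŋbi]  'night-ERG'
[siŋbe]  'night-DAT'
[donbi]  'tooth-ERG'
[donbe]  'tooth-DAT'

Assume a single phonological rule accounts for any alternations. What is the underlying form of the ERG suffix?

The ERG suffix surfaces as [-bi] and [-pi], depending on the final segment of the stem.
The DAT suffix, which begins with [b], is invariant after every stem; so [b] is not altered by any rule here.
The ERG suffix is therefore /-pi/ underlyingly, with post-nasal voicing: voiceless stops become voiced after a nasal.

/-pi/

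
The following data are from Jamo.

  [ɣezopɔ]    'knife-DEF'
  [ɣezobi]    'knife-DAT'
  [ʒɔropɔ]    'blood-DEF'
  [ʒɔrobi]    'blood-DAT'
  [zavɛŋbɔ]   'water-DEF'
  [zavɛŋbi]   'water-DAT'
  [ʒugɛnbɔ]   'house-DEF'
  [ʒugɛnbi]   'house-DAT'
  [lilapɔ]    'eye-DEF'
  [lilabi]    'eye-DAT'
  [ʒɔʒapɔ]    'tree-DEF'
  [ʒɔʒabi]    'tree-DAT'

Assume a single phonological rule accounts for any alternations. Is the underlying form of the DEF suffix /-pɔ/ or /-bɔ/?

/-pɔ/

The DEF morpheme has two allomorphs, [-bɔ] and [-pɔ].
By contrast the DAT suffix keeps its initial [b] throughout — that segment must be underlying.
So the underlying form is /-pɔ/, and voiceless stops become voiced after a nasal.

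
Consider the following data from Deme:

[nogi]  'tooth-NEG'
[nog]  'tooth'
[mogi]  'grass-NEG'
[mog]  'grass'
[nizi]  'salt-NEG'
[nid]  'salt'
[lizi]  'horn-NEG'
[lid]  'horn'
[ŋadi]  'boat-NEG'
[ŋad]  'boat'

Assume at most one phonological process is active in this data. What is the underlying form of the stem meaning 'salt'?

/niz/

The root 'salt' surfaces as [nizi] and [nid], with a stem-final [z] ~ [d] alternation.
Compare 'boat', with invariant [d] in [ŋadi] and [ŋad]: an analysis with underlying /d/ and a rule producing [z] before the NEG suffix would wrongly predict alternation here too.
Therefore /z/ is basic and [d] is derived by word-final hardening (voiced fricatives become stops word-finally).
So 'salt' = /niz/.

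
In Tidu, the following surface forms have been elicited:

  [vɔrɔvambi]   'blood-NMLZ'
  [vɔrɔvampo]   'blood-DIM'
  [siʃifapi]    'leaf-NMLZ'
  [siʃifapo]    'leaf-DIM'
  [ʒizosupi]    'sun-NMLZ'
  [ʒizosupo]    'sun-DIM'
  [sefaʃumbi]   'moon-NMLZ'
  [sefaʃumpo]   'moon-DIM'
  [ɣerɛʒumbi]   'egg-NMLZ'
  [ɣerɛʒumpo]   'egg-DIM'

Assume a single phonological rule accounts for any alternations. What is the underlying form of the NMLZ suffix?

/-bi/

The NMLZ morpheme has two allomorphs, [-bi] and [-pi].
The DIM suffix, which begins with [p], is invariant after every stem; so [p] is not altered by any rule here.
So the underlying form is /-bi/, and voiced stops become voiceless after a vowel.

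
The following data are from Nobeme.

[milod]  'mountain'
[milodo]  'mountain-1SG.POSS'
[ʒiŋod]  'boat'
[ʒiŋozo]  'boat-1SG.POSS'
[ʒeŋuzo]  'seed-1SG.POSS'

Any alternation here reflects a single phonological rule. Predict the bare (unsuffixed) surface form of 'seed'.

[ʒeŋud]

The stem for 'boat' ends in [d] in [ʒiŋod] but [z] in [ʒiŋozo].
Compare 'mountain', with invariant [d] in [milod] and [milodo]: an analysis with underlying /d/ and a rule producing [z] before the 1SG.POSS suffix would wrongly predict alternation here too.
The alternation reflects word-final hardening: voiced fricatives become stops word-finally. /z/ is underlying.
From [ʒeŋuzo] the stem 'seed' is /ʒeŋuz/; word-finally this yields [ʒeŋud].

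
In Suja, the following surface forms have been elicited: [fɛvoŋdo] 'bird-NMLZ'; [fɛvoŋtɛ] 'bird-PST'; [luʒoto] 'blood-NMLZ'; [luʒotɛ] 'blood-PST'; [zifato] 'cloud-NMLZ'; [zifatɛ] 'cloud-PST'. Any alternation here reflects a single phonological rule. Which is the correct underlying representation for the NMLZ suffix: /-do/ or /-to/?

The NMLZ morpheme has two allomorphs, [-do] and [-to].
The PST suffix, which begins with [t], is invariant after every stem; so [t] is not altered by any rule here.
So the underlying form is /-do/, and voiced stops become voiceless after a vowel.

/-do/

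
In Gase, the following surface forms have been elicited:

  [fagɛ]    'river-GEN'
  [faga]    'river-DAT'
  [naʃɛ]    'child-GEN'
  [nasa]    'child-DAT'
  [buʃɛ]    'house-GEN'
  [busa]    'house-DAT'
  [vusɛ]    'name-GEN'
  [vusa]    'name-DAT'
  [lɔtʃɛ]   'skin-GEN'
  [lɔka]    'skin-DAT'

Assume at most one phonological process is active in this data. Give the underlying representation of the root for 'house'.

In [buʃɛ] and [busa] the final segment of 'house' alternates: [ʃ] ~ [s].
Compare 'name', with invariant [s] in [vusɛ] and [vusa]: an analysis with underlying /s/ and a rule producing [ʃ] before the GEN suffix would wrongly predict alternation here too.
So /ʃ/ is underlying, and a rule of depalatalization — palato-alveolar /tʃ/ and /ʃ/ become [k] and [s] when no front vowel follows — gives [s].
So 'house' = /buʃ/.

/buʃ/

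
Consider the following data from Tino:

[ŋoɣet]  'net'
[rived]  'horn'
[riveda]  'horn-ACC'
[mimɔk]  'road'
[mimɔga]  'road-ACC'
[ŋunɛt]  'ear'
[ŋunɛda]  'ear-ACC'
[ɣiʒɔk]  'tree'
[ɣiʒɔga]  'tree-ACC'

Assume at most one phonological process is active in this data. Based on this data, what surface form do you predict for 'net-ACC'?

[ŋoɣeda]

'ear' shows [t] ~ [d] at the end of the stem ([ŋunɛt] vs [ŋunɛda]).
The stem 'horn' ([rived], [riveda]) shows [d] unchanged in both environments, so [d] cannot be basic with [t] derived in isolation.
The underlying segment must be /t/; voiceless stops become voiced between vowels, yielding [d] there.
The one attested form of 'net', [ŋoɣet], shows underlying /ŋoɣet/. Applying the same rule between vowels gives [ŋoɣeda].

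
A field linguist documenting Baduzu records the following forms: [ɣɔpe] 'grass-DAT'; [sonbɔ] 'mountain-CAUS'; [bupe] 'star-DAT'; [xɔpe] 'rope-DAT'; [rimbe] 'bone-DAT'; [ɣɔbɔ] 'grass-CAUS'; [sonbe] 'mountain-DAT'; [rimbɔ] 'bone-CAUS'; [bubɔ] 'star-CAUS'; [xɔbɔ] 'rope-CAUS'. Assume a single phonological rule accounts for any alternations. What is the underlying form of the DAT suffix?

The DAT suffix surfaces as [-be] and [-pe], depending on the final segment of the stem.
By contrast the CAUS suffix keeps its initial [b] throughout — that segment must be underlying.
So the underlying form is /-pe/, and voiceless stops become voiced after a nasal.

/-pe/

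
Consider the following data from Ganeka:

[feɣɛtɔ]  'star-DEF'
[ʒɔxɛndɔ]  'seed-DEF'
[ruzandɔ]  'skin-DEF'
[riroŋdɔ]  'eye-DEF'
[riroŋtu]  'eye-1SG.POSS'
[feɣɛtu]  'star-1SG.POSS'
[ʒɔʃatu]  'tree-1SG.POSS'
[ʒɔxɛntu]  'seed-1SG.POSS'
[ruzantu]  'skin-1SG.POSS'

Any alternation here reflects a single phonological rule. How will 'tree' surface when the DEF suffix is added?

The DEF suffix surfaces as [-dɔ] and [-tɔ], depending on the final segment of the stem.
By contrast the 1SG.POSS suffix keeps its initial [t] throughout — that segment must be underlying.
So the underlying form is /-dɔ/, and voiced stops become voiceless after a vowel.
After 'tree', which ends in a vowel, the suffix surfaces as [-tɔ], giving [ʒɔʃatɔ].

[ʒɔʃatɔ]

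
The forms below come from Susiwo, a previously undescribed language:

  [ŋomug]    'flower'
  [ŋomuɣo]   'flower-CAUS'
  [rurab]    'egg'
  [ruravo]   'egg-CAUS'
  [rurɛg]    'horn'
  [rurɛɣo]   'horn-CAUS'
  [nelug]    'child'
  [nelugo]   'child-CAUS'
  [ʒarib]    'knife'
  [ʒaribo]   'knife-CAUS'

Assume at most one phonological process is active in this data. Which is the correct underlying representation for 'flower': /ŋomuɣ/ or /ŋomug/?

/ŋomuɣ/

The stem for 'flower' ends in [g] in [ŋomug] but [ɣ] in [ŋomuɣo].
If /g/ were underlying and a rule turned it into [ɣ] before the CAUS suffix, 'child' would also alternate; but it has [g] in both [nelug] and [nelugo].
The underlying segment must be /ɣ/; voiced fricatives become stops word-finally, yielding [g] there.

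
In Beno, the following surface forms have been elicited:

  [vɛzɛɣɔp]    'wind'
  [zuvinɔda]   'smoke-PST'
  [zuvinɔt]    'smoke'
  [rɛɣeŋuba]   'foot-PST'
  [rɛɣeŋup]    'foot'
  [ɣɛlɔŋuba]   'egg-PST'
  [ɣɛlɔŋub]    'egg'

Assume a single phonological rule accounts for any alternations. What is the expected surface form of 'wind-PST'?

[vɛzɛɣɔba]

The stem for 'foot' ends in [b] in [rɛɣeŋuba] but [p] in [rɛɣeŋup].
But 'egg' keeps [b] in both environments ([ɣɛlɔŋuba], [ɣɛlɔŋub]), so there is no rule changing /b/ to [p] in isolation.
Therefore /p/ is basic and [b] is derived by intervocalic voicing (voiceless stops become voiced between vowels).
From [vɛzɛɣɔp] the stem 'wind' is /vɛzɛɣɔp/; between vowels this yields [vɛzɛɣɔba].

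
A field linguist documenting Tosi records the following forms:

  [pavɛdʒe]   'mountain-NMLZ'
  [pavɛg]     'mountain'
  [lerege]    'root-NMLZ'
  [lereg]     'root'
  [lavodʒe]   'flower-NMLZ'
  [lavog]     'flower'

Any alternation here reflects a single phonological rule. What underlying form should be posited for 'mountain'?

/pavɛdʒ/

In [pavɛdʒe] and [pavɛg] the final segment of 'mountain' alternates: [dʒ] ~ [g].
Compare 'root', with invariant [g] in [lerege] and [lereg]: an analysis with underlying /g/ and a rule producing [dʒ] before the NMLZ suffix would wrongly predict alternation here too.
The alternation reflects depalatalization: palato-alveolar /dʒ/ becomes [g] when no front vowel follows. /dʒ/ is underlying.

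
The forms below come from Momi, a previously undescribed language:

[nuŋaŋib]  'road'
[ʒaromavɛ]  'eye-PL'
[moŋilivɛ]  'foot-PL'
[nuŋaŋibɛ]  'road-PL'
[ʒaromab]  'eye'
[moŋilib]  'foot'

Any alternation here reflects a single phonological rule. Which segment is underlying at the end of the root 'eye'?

'eye' shows [v] ~ [b] at the end of the stem ([ʒaromavɛ] vs [ʒaromab]).
But 'road' keeps [b] in both environments ([nuŋaŋibɛ], [nuŋaŋib]), so there is no rule changing /b/ to [v] before the PL suffix.
The alternation reflects word-final hardening: voiced fricatives become stops word-finally. /v/ is underlying.

/v/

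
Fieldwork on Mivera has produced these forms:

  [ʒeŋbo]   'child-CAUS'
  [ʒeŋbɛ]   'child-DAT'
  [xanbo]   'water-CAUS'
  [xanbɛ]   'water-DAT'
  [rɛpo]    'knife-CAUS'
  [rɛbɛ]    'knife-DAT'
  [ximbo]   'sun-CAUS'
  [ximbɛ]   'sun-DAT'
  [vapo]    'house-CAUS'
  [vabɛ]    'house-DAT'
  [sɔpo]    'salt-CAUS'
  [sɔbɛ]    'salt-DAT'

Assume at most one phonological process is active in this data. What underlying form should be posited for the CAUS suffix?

The CAUS suffix surfaces as [-bo] and [-po], depending on the final segment of the stem.
The DAT suffix, which begins with [b], is invariant after every stem; so [b] is not altered by any rule here.
The CAUS suffix is therefore /-po/ underlyingly, with post-nasal voicing: voiceless stops become voiced after a nasal.

/-po/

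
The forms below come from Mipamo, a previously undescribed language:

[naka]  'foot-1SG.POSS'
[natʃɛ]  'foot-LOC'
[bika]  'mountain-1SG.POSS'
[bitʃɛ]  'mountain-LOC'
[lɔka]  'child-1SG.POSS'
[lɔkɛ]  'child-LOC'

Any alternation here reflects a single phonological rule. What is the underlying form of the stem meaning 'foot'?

/natʃ/

The stem for 'foot' ends in [k] in [naka] but [tʃ] in [natʃɛ].
But 'child' keeps [k] in both environments ([lɔka], [lɔkɛ]), so there is no rule changing /k/ to [tʃ] before the LOC suffix.
So /tʃ/ is underlying, and a rule of depalatalization — palato-alveolar /tʃ/ becomes [k] when no front vowel follows — gives [k].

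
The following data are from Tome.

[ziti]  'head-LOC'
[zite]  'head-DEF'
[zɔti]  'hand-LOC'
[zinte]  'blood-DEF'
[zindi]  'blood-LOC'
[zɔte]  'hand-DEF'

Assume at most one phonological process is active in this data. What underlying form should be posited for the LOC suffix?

/-di/

The LOC suffix surfaces as [-di] and [-ti], depending on the final segment of the stem.
By contrast the DEF suffix keeps its initial [t] throughout — that segment must be underlying.
The LOC suffix is therefore /-di/ underlyingly, with post-vocalic devoicing: voiced stops become voiceless after a vowel.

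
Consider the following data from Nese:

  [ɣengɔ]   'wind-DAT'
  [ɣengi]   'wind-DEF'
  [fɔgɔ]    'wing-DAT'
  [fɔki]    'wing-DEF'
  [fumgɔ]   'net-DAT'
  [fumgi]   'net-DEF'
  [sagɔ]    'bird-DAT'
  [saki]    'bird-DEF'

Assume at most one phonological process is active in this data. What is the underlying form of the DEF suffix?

/-ki/

The DEF morpheme has two allomorphs, [-gi] and [-ki].
The DAT suffix, which begins with [g], is invariant after every stem; so [g] is not altered by any rule here.
So the underlying form is /-ki/, and voiceless stops become voiced after a nasal.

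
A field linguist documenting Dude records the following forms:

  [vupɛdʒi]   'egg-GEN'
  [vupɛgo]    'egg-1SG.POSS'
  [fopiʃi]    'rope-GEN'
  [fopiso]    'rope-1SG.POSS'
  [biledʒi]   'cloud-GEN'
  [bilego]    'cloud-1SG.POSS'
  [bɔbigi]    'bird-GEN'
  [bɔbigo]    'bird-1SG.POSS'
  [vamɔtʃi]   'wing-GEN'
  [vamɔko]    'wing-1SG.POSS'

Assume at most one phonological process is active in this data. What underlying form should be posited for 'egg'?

In [vupɛdʒi] and [vupɛgo] the final segment of 'egg' alternates: [dʒ] ~ [g].
If /g/ were underlying and a rule turned it into [dʒ] before the GEN suffix, 'bird' would also alternate; but it has [g] in both [bɔbigi] and [bɔbigo].
Therefore /dʒ/ is basic and [g] is derived by depalatalization (palato-alveolar /tʃ/, /dʒ/ and /ʃ/ become [k], [g] and [s] when no front vowel follows).
Hence 'egg' is /vupɛdʒ/ underlyingly.

/vupɛdʒ/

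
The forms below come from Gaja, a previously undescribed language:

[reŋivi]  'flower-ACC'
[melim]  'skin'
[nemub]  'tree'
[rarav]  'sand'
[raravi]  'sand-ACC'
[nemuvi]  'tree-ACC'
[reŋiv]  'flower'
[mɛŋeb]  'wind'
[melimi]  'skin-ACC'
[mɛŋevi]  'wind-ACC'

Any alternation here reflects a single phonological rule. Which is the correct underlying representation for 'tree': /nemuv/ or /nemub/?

/nemub/

The stem for 'tree' ends in [v] in [nemuvi] but [b] in [nemub].
If /v/ were underlying and a rule turned it into [b] in isolation, 'sand' would also alternate; but it has [v] in both [raravi] and [rarav].
So /b/ is underlying, and a rule of intervocalic spirantization — voiced stops become fricatives between vowels — gives [v].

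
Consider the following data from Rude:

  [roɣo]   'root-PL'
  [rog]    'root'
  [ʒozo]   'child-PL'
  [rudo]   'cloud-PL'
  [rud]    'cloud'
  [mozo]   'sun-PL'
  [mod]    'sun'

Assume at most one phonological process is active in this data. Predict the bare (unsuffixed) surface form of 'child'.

'sun' shows [z] ~ [d] at the end of the stem ([mozo] vs [mod]).
The stem 'cloud' ([rudo], [rud]) shows [d] unchanged in both environments, so [d] cannot be basic with [z] derived before the PL suffix.
Therefore /z/ is basic and [d] is derived by word-final hardening (voiced fricatives become stops word-finally).
From [ʒozo] the stem 'child' is /ʒoz/; word-finally this yields [ʒod].

[ʒod]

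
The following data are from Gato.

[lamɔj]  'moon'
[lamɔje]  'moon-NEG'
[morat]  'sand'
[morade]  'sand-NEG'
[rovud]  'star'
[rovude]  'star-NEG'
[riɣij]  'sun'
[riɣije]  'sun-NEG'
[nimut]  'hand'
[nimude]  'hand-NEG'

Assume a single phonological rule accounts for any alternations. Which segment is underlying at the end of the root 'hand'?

The root 'hand' surfaces as [nimut] and [nimude], with a stem-final [t] ~ [d] alternation.
But 'star' keeps [d] in both environments ([rovud], [rovude]), so there is no rule changing /d/ to [t] in isolation.
So /t/ is underlying, and a rule of intervocalic voicing — voiceless stops become voiced between vowels — gives [d].

/t/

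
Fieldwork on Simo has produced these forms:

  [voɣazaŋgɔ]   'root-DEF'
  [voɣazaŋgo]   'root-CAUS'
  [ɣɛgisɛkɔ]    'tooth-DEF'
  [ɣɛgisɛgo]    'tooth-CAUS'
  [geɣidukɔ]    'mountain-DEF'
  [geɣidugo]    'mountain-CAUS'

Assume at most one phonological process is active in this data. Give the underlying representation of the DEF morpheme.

The DEF suffix surfaces as [-gɔ] and [-kɔ], depending on the final segment of the stem.
By contrast the CAUS suffix keeps its initial [g] throughout — that segment must be underlying.
The DEF suffix is therefore /-kɔ/ underlyingly, with post-nasal voicing: voiceless stops become voiced after a nasal.

/-kɔ/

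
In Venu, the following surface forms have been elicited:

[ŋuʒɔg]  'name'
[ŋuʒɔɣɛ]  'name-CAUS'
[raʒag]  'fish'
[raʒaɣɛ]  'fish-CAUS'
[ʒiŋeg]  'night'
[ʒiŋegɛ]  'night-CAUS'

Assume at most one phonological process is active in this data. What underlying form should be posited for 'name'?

The stem for 'name' ends in [g] in [ŋuʒɔg] but [ɣ] in [ŋuʒɔɣɛ].
The stem 'night' ([ʒiŋeg], [ʒiŋegɛ]) shows [g] unchanged in both environments, so [g] cannot be basic with [ɣ] derived before the CAUS suffix.
Therefore /ɣ/ is basic and [g] is derived by word-final hardening (voiced fricatives become stops word-finally).
Hence 'name' is /ŋuʒɔɣ/ underlyingly.

/ŋuʒɔɣ/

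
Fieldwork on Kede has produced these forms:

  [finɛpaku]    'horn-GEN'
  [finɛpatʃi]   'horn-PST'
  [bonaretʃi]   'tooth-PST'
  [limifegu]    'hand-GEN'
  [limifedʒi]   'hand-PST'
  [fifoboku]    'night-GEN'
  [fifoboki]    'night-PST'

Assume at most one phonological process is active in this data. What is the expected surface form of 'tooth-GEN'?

'horn' shows [k] ~ [tʃ] at the end of the stem ([finɛpaku] vs [finɛpatʃi]).
The stem 'night' ([fifoboku], [fifoboki]) shows [k] unchanged in both environments, so [k] cannot be basic with [tʃ] derived before the PST suffix.
So /tʃ/ is underlying, and a rule of depalatalization — palato-alveolar /tʃ/ and /dʒ/ become [k] and [g] when no front vowel follows — gives [k].
From [bonaretʃi] the stem 'tooth' is /bonaretʃ/; when no front vowel follows this yields [bonareku].

[bonareku]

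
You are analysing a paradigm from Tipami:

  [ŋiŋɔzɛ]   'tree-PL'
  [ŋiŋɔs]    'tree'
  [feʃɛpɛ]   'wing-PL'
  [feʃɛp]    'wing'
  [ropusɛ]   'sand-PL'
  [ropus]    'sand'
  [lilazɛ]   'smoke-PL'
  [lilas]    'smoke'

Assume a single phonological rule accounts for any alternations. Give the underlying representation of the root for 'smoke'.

'smoke' shows [z] ~ [s] at the end of the stem ([lilazɛ] vs [lilas]).
If /s/ were underlying and a rule turned it into [z] before the PL suffix, 'sand' would also alternate; but it has [s] in both [ropusɛ] and [ropus].
So /z/ is underlying, and a rule of word-final obstruent devoicing — voiced obstruents become voiceless word-finally — gives [s].
The underlying form of 'smoke' is therefore /lilaz/.

/lilaz/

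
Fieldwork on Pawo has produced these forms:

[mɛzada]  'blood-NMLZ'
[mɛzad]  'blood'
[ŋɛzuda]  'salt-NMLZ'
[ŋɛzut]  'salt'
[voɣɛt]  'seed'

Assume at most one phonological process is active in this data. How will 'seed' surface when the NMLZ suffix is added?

'salt' shows [d] ~ [t] at the end of the stem ([ŋɛzuda] vs [ŋɛzut]).
The stem 'blood' ([mɛzada], [mɛzad]) shows [d] unchanged in both environments, so [d] cannot be basic with [t] derived in isolation.
So /t/ is underlying, and a rule of intervocalic voicing — voiceless stops become voiced between vowels — gives [d].
From [voɣɛt] the stem 'seed' is /voɣɛt/; between vowels this yields [voɣɛda].

[voɣɛda]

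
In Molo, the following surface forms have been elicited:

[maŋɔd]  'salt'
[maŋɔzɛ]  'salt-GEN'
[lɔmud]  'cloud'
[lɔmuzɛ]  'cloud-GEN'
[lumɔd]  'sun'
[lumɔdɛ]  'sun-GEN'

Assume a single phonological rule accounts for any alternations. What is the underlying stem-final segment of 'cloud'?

/z/

The stem for 'cloud' ends in [d] in [lɔmud] but [z] in [lɔmuzɛ].
If /d/ were underlying and a rule turned it into [z] before the GEN suffix, 'sun' would also alternate; but it has [d] in both [lumɔd] and [lumɔdɛ].
So /z/ is underlying, and a rule of word-final hardening — voiced fricatives become stops word-finally — gives [d].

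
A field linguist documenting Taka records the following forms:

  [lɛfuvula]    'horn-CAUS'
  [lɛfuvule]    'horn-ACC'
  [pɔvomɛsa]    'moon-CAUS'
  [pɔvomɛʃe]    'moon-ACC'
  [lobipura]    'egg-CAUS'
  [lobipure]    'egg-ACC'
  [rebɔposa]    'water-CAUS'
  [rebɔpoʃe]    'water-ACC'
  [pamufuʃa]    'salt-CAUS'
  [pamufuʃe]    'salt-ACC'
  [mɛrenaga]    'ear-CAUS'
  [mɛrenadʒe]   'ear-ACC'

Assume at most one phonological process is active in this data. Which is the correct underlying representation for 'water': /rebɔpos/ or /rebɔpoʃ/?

/rebɔpos/

The stem for 'water' ends in [s] in [rebɔposa] but [ʃ] in [rebɔpoʃe].
If /ʃ/ were underlying and a rule turned it into [s] before the CAUS suffix, 'salt' would also alternate; but it has [ʃ] in both [pamufuʃa] and [pamufuʃe].
So /s/ is underlying, and a rule of palatalization before a front vowel — /g/ and /s/ become palato-alveolar [dʒ] and [ʃ] before a front vowel — gives [ʃ].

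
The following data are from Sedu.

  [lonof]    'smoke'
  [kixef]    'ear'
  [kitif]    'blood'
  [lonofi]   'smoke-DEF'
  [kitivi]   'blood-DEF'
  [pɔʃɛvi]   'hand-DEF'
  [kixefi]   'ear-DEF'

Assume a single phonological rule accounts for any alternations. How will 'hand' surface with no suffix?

The root 'blood' surfaces as [kitivi] and [kitif], with a stem-final [v] ~ [f] alternation.
Compare 'ear', with invariant [f] in [kixefi] and [kixef]: an analysis with underlying /f/ and a rule producing [v] before the DEF suffix would wrongly predict alternation here too.
Therefore /v/ is basic and [f] is derived by word-final obstruent devoicing (voiced obstruents become voiceless word-finally).
The one attested form of 'hand', [pɔʃɛvi], shows underlying /pɔʃɛv/. Applying the same rule word-finally gives [pɔʃɛf].

[pɔʃɛf]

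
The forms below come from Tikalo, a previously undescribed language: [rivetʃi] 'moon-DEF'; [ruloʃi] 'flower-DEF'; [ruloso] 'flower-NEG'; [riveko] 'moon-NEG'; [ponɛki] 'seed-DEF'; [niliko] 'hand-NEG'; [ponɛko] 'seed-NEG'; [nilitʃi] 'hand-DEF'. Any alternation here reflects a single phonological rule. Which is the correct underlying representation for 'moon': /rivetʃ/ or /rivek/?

In [riveko] and [rivetʃi] the final segment of 'moon' alternates: [k] ~ [tʃ].
If /k/ were underlying and a rule turned it into [tʃ] before the DEF suffix, 'seed' would also alternate; but it has [k] in both [ponɛko] and [ponɛki].
The underlying segment must be /tʃ/; palato-alveolar /tʃ/ and /ʃ/ become [k] and [s] when no front vowel follows, yielding [k] there.

/rivetʃ/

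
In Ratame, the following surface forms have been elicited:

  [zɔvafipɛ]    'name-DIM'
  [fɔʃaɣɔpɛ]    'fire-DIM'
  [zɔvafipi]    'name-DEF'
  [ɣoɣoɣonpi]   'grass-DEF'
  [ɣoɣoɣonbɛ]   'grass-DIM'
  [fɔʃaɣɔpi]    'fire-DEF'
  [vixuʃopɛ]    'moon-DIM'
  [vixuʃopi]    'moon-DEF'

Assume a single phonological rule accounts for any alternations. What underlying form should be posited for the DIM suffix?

The DIM suffix surfaces as [-bɛ] and [-pɛ], depending on the final segment of the stem.
By contrast the DEF suffix keeps its initial [p] throughout — that segment must be underlying.
The DIM suffix is therefore /-bɛ/ underlyingly, with post-vocalic devoicing: voiced stops become voiceless after a vowel.

/-bɛ/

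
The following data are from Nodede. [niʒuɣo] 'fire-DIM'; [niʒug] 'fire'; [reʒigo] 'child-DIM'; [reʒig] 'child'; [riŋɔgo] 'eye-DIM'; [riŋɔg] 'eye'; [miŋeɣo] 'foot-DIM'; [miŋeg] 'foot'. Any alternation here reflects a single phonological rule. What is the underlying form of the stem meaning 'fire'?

The root 'fire' surfaces as [niʒuɣo] and [niʒug], with a stem-final [ɣ] ~ [g] alternation.
If /g/ were underlying and a rule turned it into [ɣ] before the DIM suffix, 'eye' would also alternate; but it has [g] in both [riŋɔgo] and [riŋɔg].
The alternation reflects word-final hardening: voiced fricatives become stops word-finally. /ɣ/ is underlying.
So 'fire' = /niʒuɣ/.

/niʒuɣ/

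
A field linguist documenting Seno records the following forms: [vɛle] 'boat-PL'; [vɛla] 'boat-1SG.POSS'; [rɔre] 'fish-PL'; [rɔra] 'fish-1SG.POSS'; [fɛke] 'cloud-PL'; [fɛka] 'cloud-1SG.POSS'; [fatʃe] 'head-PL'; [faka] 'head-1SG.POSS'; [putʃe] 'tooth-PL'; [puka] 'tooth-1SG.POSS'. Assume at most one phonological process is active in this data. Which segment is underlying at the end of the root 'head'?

The root 'head' surfaces as [fatʃe] and [faka], with a stem-final [tʃ] ~ [k] alternation.
Compare 'cloud', with invariant [k] in [fɛke] and [fɛka]: an analysis with underlying /k/ and a rule producing [tʃ] before the PL suffix would wrongly predict alternation here too.
So /tʃ/ is underlying, and a rule of depalatalization — palato-alveolar /tʃ/ becomes [k] when no front vowel follows — gives [k].

/tʃ/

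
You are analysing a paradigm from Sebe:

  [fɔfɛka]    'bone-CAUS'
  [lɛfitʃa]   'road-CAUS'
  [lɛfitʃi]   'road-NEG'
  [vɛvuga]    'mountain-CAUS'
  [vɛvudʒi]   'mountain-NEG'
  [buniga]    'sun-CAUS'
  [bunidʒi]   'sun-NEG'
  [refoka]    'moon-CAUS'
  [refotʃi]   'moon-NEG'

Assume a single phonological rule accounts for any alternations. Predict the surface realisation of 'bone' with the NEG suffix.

[fɔfɛtʃi]

The root 'moon' surfaces as [refoka] and [refotʃi], with a stem-final [k] ~ [tʃ] alternation.
The stem 'road' ([lɛfitʃa], [lɛfitʃi]) shows [tʃ] unchanged in both environments, so [tʃ] cannot be basic with [k] derived before the CAUS suffix.
Therefore /k/ is basic and [tʃ] is derived by palatalization before a front vowel (/k/ and /g/ become palato-alveolar [tʃ] and [dʒ] before a front vowel).
The one attested form of 'bone', [fɔfɛka], shows underlying /fɔfɛk/. Applying the same rule before a front vowel gives [fɔfɛtʃi].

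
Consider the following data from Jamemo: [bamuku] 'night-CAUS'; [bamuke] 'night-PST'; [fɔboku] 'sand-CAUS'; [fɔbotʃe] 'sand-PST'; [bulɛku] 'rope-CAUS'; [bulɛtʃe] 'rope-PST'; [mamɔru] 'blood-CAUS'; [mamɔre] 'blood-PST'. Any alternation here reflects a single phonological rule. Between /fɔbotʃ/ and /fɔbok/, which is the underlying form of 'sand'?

/fɔbotʃ/

The root 'sand' surfaces as [fɔboku] and [fɔbotʃe], with a stem-final [k] ~ [tʃ] alternation.
But 'night' keeps [k] in both environments ([bamuku], [bamuke]), so there is no rule changing /k/ to [tʃ] before the PST suffix.
The alternation reflects depalatalization: palato-alveolar /tʃ/ becomes [k] when no front vowel follows. /tʃ/ is underlying.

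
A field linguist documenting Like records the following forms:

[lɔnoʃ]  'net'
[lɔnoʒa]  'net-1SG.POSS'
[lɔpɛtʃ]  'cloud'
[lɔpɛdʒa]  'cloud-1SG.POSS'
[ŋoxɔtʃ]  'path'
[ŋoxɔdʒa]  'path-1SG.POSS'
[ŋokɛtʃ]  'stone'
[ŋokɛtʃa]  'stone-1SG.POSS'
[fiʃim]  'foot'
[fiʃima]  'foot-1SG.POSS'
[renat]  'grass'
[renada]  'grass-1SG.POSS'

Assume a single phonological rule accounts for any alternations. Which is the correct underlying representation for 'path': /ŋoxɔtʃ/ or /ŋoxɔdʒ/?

/ŋoxɔdʒ/

In [ŋoxɔtʃ] and [ŋoxɔdʒa] the final segment of 'path' alternates: [tʃ] ~ [dʒ].
If /tʃ/ were underlying and a rule turned it into [dʒ] before the 1SG.POSS suffix, 'stone' would also alternate; but it has [tʃ] in both [ŋokɛtʃ] and [ŋokɛtʃa].
Therefore /dʒ/ is basic and [tʃ] is derived by word-final obstruent devoicing (voiced obstruents become voiceless word-finally).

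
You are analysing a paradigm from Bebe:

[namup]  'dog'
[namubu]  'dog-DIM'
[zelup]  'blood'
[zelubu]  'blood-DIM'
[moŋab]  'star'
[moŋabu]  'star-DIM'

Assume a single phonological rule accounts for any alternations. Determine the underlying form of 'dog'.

/namup/

The root 'dog' surfaces as [namup] and [namubu], with a stem-final [p] ~ [b] alternation.
Compare 'star', with invariant [b] in [moŋab] and [moŋabu]: an analysis with underlying /b/ and a rule producing [p] in isolation would wrongly predict alternation here too.
So /p/ is underlying, and a rule of intervocalic voicing — voiceless stops become voiced between vowels — gives [b].
So 'dog' = /namup/.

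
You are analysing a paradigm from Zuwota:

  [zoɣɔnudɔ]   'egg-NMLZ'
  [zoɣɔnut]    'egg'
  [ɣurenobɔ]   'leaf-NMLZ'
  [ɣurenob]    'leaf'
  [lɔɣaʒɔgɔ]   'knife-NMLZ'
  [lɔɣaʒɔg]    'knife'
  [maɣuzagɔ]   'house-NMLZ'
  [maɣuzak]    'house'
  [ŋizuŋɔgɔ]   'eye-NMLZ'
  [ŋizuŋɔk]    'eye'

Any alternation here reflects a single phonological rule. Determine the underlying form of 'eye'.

The stem for 'eye' ends in [g] in [ŋizuŋɔgɔ] but [k] in [ŋizuŋɔk].
If /g/ were underlying and a rule turned it into [k] in isolation, 'knife' would also alternate; but it has [g] in both [lɔɣaʒɔgɔ] and [lɔɣaʒɔg].
Therefore /k/ is basic and [g] is derived by intervocalic voicing (voiceless stops become voiced between vowels).
The underlying form of 'eye' is therefore /ŋizuŋɔk/.

/ŋizuŋɔk/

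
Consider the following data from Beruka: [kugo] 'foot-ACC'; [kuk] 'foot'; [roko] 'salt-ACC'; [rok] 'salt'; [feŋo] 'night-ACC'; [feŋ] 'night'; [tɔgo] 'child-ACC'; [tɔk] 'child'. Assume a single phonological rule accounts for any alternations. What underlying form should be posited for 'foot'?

/kug/

In [kugo] and [kuk] the final segment of 'foot' alternates: [g] ~ [k].
The stem 'salt' ([roko], [rok]) shows [k] unchanged in both environments, so [k] cannot be basic with [g] derived before the ACC suffix.
The alternation reflects word-final obstruent devoicing: voiced obstruents become voiceless word-finally. /g/ is underlying.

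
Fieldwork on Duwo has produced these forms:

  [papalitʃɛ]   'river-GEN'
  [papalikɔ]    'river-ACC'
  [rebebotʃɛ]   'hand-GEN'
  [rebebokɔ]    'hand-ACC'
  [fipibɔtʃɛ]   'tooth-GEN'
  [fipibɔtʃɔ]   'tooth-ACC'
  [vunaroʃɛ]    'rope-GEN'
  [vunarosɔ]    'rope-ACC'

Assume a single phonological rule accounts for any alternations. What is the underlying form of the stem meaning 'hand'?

/rebebok/

The root 'hand' surfaces as [rebebotʃɛ] and [rebebokɔ], with a stem-final [tʃ] ~ [k] alternation.
If /tʃ/ were underlying and a rule turned it into [k] before the ACC suffix, 'tooth' would also alternate; but it has [tʃ] in both [fipibɔtʃɛ] and [fipibɔtʃɔ].
The underlying segment must be /k/; /k/ and /s/ become palato-alveolar [tʃ] and [ʃ] before a front vowel, yielding [tʃ] there.
Hence 'hand' is /rebebok/ underlyingly.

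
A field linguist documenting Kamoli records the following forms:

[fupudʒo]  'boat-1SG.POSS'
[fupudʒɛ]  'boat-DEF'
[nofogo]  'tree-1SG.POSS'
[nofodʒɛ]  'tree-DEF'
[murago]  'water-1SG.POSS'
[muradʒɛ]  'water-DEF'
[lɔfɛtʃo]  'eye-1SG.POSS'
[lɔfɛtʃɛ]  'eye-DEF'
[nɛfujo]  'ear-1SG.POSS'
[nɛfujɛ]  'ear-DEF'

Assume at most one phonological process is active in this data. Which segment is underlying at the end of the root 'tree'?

/g/

The root 'tree' surfaces as [nofogo] and [nofodʒɛ], with a stem-final [g] ~ [dʒ] alternation.
Compare 'boat', with invariant [dʒ] in [fupudʒo] and [fupudʒɛ]: an analysis with underlying /dʒ/ and a rule producing [g] before the 1SG.POSS suffix would wrongly predict alternation here too.
Therefore /g/ is basic and [dʒ] is derived by palatalization before a front vowel (/g/ becomes palato-alveolar [dʒ] before a front vowel).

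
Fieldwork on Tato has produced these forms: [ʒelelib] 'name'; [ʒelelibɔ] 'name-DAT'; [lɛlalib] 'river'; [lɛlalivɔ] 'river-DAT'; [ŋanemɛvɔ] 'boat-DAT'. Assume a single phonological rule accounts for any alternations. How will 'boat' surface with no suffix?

[ŋanemɛb]

The stem for 'river' ends in [b] in [lɛlalib] but [v] in [lɛlalivɔ].
The stem 'name' ([ʒelelib], [ʒelelibɔ]) shows [b] unchanged in both environments, so [b] cannot be basic with [v] derived before the DAT suffix.
So /v/ is underlying, and a rule of word-final hardening — voiced fricatives become stops word-finally — gives [b].
The one attested form of 'boat', [ŋanemɛvɔ], shows underlying /ŋanemɛv/. Applying the same rule word-finally gives [ŋanemɛb].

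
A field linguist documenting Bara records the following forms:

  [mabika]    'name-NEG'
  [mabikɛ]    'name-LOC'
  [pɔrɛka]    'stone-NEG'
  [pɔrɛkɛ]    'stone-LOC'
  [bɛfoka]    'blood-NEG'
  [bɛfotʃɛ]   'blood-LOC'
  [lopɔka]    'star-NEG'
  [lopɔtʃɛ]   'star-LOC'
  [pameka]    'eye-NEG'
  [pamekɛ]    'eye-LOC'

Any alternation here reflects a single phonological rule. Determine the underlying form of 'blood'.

The stem for 'blood' ends in [k] in [bɛfoka] but [tʃ] in [bɛfotʃɛ].
But 'eye' keeps [k] in both environments ([pameka], [pamekɛ]), so there is no rule changing /k/ to [tʃ] before the LOC suffix.
The underlying segment must be /tʃ/; palato-alveolar /tʃ/ becomes [k] when no front vowel follows, yielding [k] there.

/bɛfotʃ/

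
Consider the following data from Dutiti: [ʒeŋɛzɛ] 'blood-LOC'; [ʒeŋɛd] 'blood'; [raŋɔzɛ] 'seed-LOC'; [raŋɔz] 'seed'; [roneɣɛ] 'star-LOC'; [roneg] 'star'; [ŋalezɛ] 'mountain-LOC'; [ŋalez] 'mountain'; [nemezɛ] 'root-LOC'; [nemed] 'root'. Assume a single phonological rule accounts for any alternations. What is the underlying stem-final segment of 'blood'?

/d/

The root 'blood' surfaces as [ʒeŋɛzɛ] and [ʒeŋɛd], with a stem-final [z] ~ [d] alternation.
Compare 'mountain', with invariant [z] in [ŋalezɛ] and [ŋalez]: an analysis with underlying /z/ and a rule producing [d] in isolation would wrongly predict alternation here too.
So /d/ is underlying, and a rule of intervocalic spirantization — voiced stops become fricatives between vowels — gives [z].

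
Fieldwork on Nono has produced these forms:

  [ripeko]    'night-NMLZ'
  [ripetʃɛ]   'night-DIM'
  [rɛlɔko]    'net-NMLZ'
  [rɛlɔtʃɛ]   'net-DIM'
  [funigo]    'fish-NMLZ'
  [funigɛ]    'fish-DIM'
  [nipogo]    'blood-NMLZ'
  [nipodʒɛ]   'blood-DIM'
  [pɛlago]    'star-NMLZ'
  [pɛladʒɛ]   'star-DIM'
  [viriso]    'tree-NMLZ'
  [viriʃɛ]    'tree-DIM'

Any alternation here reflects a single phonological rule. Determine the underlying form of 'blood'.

/nipodʒ/

The root 'blood' surfaces as [nipogo] and [nipodʒɛ], with a stem-final [g] ~ [dʒ] alternation.
The stem 'fish' ([funigo], [funigɛ]) shows [g] unchanged in both environments, so [g] cannot be basic with [dʒ] derived before the DIM suffix.
Therefore /dʒ/ is basic and [g] is derived by depalatalization (palato-alveolar /tʃ/, /dʒ/ and /ʃ/ become [k], [g] and [s] when no front vowel follows).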